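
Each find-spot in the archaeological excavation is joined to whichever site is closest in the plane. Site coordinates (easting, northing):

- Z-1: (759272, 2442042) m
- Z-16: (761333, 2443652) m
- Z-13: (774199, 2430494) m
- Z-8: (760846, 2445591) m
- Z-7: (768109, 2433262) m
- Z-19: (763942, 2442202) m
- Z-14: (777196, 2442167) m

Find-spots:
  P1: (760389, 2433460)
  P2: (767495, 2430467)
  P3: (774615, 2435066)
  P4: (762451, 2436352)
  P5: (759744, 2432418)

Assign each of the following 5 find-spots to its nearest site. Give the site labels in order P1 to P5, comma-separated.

Z-7, Z-7, Z-13, Z-19, Z-7

P1 → Z-7 (d²=59637604.00)
P2 → Z-7 (d²=8189021.00)
P3 → Z-13 (d²=21076240.00)
P4 → Z-19 (d²=36445581.00)
P5 → Z-7 (d²=70685561.00)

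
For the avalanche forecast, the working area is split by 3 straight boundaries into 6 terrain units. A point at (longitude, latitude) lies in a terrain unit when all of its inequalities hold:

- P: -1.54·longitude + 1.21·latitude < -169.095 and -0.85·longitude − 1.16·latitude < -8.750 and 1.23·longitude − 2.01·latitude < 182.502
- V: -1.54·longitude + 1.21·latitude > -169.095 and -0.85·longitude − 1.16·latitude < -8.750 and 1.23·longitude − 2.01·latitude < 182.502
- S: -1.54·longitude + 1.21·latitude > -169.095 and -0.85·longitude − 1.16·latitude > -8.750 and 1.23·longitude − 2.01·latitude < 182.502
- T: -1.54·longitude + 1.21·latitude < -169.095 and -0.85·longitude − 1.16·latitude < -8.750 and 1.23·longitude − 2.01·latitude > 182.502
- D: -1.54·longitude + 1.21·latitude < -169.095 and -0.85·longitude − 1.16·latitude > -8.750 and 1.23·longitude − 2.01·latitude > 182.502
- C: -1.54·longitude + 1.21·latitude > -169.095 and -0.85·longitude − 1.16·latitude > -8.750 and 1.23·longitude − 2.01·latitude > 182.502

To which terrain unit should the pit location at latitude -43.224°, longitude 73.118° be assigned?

-1.54·73.118 + 1.21·-43.224 = -164.903, which is > -169.095
-0.85·73.118 − 1.16·-43.224 = -12.010, which is < -8.750
1.23·73.118 − 2.01·-43.224 = 176.815, which is < 182.502
This sign pattern matches V.

V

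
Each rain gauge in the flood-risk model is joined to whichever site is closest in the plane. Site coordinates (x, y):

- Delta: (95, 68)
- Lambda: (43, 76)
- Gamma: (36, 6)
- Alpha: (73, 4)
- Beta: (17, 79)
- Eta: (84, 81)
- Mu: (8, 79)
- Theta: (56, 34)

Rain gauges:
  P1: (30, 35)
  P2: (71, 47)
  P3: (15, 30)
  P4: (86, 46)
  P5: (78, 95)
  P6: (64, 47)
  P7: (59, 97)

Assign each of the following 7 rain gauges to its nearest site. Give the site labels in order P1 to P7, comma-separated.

P1 → Theta (d²=677.00)
P2 → Theta (d²=394.00)
P3 → Gamma (d²=1017.00)
P4 → Delta (d²=565.00)
P5 → Eta (d²=232.00)
P6 → Theta (d²=233.00)
P7 → Lambda (d²=697.00)

Theta, Theta, Gamma, Delta, Eta, Theta, Lambda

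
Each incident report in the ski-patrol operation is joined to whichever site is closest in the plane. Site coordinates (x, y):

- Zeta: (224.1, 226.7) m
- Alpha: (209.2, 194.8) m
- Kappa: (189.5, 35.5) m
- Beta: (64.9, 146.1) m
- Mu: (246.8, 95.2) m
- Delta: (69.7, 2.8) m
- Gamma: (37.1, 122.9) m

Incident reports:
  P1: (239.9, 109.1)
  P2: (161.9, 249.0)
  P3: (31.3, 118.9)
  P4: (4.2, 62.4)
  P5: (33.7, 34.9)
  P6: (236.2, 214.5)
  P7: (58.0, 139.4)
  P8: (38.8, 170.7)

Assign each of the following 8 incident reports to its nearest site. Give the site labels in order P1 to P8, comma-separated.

Mu, Zeta, Gamma, Gamma, Delta, Zeta, Beta, Beta

P1 → Mu (d²=240.82)
P2 → Zeta (d²=4366.13)
P3 → Gamma (d²=49.64)
P4 → Gamma (d²=4742.66)
P5 → Delta (d²=2326.41)
P6 → Zeta (d²=295.25)
P7 → Beta (d²=92.50)
P8 → Beta (d²=1286.37)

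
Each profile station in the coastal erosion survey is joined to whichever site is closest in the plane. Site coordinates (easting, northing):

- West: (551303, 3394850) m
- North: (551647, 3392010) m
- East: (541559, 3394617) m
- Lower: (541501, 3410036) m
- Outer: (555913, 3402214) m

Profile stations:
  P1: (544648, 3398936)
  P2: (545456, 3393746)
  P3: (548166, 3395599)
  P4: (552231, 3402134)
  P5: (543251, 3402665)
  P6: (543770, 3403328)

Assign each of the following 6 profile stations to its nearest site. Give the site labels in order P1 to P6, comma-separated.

P1 → East (d²=28195682.00)
P2 → East (d²=15945250.00)
P3 → West (d²=10401770.00)
P4 → Outer (d²=13563524.00)
P5 → Lower (d²=57394141.00)
P6 → Lower (d²=50145625.00)

East, East, West, Outer, Lower, Lower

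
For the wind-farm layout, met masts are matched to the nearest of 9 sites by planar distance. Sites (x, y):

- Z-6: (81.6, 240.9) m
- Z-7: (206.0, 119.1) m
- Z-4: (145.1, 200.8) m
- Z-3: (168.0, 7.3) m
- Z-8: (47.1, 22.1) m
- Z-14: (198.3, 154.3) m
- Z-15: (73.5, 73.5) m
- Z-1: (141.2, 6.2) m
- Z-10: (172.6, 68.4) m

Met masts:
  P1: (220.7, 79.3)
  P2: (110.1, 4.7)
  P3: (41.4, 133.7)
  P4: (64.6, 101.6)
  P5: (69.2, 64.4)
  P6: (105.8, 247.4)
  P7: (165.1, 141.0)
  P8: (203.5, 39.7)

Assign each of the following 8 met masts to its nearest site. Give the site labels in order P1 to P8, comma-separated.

Z-7, Z-1, Z-15, Z-15, Z-15, Z-6, Z-14, Z-10

P1 → Z-7 (d²=1800.13)
P2 → Z-1 (d²=969.46)
P3 → Z-15 (d²=4654.45)
P4 → Z-15 (d²=868.82)
P5 → Z-15 (d²=101.30)
P6 → Z-6 (d²=627.89)
P7 → Z-14 (d²=1279.13)
P8 → Z-10 (d²=1778.50)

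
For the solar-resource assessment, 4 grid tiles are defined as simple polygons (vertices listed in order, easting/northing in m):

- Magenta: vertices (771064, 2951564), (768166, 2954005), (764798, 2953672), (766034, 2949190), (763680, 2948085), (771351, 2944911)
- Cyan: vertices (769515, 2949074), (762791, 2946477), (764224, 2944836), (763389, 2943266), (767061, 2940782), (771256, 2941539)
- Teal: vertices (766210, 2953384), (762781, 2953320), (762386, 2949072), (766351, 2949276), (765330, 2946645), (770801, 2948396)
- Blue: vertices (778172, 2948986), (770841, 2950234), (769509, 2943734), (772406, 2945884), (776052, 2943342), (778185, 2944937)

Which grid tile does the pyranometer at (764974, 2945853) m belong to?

Cyan

Cast a ray rightward from (764974, 2945853). For each polygon, the edges (by vertex number in listed order) whose endpoints lie on opposite sides of northing = 2945853, where each meets that height, and whether that is right or left of the point:
Magenta: 5–6 at easting≈769074.4 (right), 6–1 at easting≈771310.4 (right) → 2 crossings.
Cyan: 2–3 at easting≈763335.9 (left), 6–1 at easting≈770259.2 (right) → 1 crossing.
Teal: no edge straddles that height → 0 crossings.
Blue: 2–3 at easting≈769943.2 (right), 3–4 at easting≈772364.2 (right), 4–5 at easting≈772450.5 (right), 6–1 at easting≈778182.1 (right) → 4 crossings.
Only Cyan has an odd count, so the point is inside Cyan.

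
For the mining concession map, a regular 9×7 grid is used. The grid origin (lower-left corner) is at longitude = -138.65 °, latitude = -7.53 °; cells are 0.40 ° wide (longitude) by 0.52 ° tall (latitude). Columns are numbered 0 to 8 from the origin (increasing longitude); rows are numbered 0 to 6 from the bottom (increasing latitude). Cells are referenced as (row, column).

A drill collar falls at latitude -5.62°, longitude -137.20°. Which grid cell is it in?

(3, 3)

Column index: ⌊(-137.20 − -138.65) / 0.40⌋ = ⌊3.625⌋ = 3
Row offset from origin: ⌊(-5.62 − -7.53) / 0.52⌋ = ⌊3.673⌋ = 3 → row 3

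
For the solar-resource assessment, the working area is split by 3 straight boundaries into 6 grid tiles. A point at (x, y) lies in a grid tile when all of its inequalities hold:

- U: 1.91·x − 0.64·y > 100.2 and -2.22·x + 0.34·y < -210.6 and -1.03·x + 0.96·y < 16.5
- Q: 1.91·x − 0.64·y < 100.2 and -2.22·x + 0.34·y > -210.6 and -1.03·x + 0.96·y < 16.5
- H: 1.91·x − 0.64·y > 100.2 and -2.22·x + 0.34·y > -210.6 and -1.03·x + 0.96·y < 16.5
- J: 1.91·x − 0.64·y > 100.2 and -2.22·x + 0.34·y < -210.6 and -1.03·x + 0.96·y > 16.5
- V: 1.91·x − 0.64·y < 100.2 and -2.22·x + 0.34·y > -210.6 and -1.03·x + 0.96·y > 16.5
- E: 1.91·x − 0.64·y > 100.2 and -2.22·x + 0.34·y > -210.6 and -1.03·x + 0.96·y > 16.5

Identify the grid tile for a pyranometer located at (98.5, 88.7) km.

H

1.91·98.5 − 0.64·88.7 = 131.367, which is > 100.2
-2.22·98.5 + 0.34·88.7 = -188.512, which is > -210.6
-1.03·98.5 + 0.96·88.7 = -16.303, which is < 16.5
This sign pattern matches H.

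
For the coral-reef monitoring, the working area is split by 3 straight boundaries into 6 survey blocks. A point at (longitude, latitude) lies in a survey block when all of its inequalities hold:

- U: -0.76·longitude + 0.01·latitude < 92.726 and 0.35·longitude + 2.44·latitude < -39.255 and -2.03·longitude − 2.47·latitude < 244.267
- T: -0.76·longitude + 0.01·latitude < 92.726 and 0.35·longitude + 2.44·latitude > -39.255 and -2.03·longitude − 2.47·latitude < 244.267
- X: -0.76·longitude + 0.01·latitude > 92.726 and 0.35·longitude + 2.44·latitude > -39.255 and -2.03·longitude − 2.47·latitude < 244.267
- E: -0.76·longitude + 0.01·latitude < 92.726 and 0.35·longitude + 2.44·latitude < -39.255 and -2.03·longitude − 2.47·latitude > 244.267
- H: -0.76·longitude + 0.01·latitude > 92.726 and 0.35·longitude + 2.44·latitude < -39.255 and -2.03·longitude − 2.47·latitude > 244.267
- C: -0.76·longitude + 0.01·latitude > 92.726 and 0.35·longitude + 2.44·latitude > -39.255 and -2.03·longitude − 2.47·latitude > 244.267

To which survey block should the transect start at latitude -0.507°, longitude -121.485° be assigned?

E

-0.76·-121.485 + 0.01·-0.507 = 92.324, which is < 92.726
0.35·-121.485 + 2.44·-0.507 = -43.757, which is < -39.255
-2.03·-121.485 − 2.47·-0.507 = 247.867, which is > 244.267
This sign pattern matches E.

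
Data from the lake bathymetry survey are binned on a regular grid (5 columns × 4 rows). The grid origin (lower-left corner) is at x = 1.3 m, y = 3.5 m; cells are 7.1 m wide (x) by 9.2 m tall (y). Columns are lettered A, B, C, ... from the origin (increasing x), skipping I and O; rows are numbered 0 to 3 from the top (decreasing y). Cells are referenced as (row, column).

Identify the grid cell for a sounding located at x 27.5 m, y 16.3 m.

(2, D)

Column index: ⌊(27.5 − 1.3) / 7.1⌋ = ⌊3.690⌋ = 3 → column D
Row offset from origin: ⌊(16.3 − 3.5) / 9.2⌋ = ⌊1.391⌋ = 1 → row 2 (counted from top)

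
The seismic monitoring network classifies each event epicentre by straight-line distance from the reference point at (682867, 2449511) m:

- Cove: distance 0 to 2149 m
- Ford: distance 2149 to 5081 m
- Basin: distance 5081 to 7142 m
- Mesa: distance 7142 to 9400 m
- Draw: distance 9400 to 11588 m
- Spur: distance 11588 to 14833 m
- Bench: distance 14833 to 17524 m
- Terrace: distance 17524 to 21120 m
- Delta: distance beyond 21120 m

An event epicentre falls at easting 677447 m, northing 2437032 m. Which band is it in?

Distance = √((677447−682867)² + (2437032−2449511)²) = √(29376400.000 + 155725441.000) = 13605.214 m.
11588 ≤ 13605.214 < 14833 → Spur.

Spur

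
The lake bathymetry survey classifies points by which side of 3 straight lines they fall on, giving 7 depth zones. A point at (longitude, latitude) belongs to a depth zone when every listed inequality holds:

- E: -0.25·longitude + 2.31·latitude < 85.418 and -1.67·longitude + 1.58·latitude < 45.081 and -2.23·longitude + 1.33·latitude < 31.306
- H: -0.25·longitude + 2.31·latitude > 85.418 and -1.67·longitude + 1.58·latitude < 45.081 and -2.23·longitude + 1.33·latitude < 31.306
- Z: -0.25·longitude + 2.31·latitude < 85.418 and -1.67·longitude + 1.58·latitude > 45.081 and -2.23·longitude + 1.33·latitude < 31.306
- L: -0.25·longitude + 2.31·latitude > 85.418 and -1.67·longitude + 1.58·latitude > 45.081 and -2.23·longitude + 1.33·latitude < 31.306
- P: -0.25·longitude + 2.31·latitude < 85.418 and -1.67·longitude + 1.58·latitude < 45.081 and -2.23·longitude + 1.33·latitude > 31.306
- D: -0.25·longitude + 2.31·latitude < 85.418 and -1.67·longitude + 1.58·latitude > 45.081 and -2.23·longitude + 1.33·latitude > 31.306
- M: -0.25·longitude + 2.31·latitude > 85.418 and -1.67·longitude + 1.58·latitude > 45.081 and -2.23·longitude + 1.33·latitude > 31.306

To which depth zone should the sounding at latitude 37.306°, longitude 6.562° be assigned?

-0.25·6.562 + 2.31·37.306 = 84.536, which is < 85.418
-1.67·6.562 + 1.58·37.306 = 47.985, which is > 45.081
-2.23·6.562 + 1.33·37.306 = 34.984, which is > 31.306
This sign pattern matches D.

D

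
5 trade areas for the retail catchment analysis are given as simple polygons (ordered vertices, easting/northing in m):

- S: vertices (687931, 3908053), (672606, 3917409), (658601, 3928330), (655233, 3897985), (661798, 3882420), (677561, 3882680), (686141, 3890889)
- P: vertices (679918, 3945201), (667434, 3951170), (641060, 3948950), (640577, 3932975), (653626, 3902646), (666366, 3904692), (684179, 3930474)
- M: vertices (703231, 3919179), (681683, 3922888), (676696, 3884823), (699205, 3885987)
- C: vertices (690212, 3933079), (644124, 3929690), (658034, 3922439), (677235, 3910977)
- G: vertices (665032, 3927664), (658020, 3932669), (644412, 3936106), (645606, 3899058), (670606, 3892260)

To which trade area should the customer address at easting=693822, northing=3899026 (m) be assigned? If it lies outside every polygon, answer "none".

M

Cast a ray rightward from (693822, 3899026). For each polygon, the edges (by vertex number in listed order) whose endpoints lie on opposite sides of northing = 3899026, where each meets that height, and whether that is right or left of the point:
S: 3–4 at easting≈655348.5 (left), 7–1 at easting≈686989.6 (left) → 0 crossings.
P: no edge straddles that height → 0 crossings.
M: 2–3 at easting≈678556.8 (left), 4–1 at easting≈700786.6 (right) → 1 crossing.
C: no edge straddles that height → 0 crossings.
G: 4–5 at easting≈645723.7 (left), 5–1 at easting≈669540.8 (left) → 0 crossings.
Only M has an odd count, so the point is inside M.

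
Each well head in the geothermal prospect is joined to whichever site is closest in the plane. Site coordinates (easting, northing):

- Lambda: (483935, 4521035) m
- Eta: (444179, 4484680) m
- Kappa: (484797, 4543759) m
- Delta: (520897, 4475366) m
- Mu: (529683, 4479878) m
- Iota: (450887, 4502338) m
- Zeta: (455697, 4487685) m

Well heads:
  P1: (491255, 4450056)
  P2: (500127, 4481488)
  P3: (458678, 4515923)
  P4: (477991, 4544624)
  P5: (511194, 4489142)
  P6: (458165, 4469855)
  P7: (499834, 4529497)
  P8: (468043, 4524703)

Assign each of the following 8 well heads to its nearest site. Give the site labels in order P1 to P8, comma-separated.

P1 → Delta (d²=1519244264.00)
P2 → Delta (d²=468871784.00)
P3 → Iota (d²=245251906.00)
P4 → Kappa (d²=47069861.00)
P5 → Delta (d²=283926385.00)
P6 → Zeta (d²=323999924.00)
P7 → Lambda (d²=324383645.00)
P8 → Lambda (d²=266009888.00)

Delta, Delta, Iota, Kappa, Delta, Zeta, Lambda, Lambda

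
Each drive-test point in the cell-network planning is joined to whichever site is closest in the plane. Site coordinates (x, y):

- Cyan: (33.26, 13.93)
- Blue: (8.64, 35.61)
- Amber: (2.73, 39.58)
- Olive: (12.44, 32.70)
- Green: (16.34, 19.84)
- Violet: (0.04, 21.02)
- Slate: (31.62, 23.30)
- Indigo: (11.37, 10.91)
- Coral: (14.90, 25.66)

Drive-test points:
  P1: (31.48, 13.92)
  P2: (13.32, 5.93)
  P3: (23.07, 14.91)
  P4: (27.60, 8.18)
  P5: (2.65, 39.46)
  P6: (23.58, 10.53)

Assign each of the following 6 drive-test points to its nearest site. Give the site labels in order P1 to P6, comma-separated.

Cyan, Indigo, Green, Cyan, Amber, Cyan

P1 → Cyan (d²=3.17)
P2 → Indigo (d²=28.60)
P3 → Green (d²=69.60)
P4 → Cyan (d²=65.10)
P5 → Amber (d²=0.02)
P6 → Cyan (d²=105.26)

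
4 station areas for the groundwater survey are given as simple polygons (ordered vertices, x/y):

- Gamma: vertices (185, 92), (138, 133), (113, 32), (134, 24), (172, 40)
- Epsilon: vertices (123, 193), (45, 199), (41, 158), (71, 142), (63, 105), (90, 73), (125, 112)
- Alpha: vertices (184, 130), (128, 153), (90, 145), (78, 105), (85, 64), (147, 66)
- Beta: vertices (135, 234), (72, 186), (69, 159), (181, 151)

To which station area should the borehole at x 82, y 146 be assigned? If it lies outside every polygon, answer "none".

Epsilon

Cast a ray rightward from (82, 146). For each polygon, the edges (by vertex number in listed order) whose endpoints lie on opposite sides of y = 146, where each meets that height, and whether that is right or left of the point:
Gamma: no edge straddles that height → 0 crossings.
Epsilon: 3–4 at x≈63.5 (left), 7–1 at x≈124.2 (right) → 1 crossing.
Alpha: 1–2 at x≈145.0 (right), 2–3 at x≈94.8 (right) → 2 crossings.
Beta: no edge straddles that height → 0 crossings.
Only Epsilon has an odd count, so the point is inside Epsilon.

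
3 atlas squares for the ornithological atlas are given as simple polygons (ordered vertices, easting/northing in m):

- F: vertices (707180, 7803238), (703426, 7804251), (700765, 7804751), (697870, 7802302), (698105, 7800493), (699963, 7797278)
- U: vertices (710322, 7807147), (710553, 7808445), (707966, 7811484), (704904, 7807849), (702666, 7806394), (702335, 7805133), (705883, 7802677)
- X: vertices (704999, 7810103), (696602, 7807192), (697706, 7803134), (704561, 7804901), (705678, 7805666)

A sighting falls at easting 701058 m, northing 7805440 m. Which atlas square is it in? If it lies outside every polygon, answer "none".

X

Cast a ray rightward from (701058, 7805440). For each polygon, the edges (by vertex number in listed order) whose endpoints lie on opposite sides of northing = 7805440, where each meets that height, and whether that is right or left of the point:
F: no edge straddles that height → 0 crossings.
U: 5–6 at easting≈702415.6 (right), 7–1 at easting≈708626.8 (right) → 2 crossings.
X: 2–3 at easting≈697078.6 (left), 4–5 at easting≈705348.0 (right) → 1 crossing.
Only X has an odd count, so the point is inside X.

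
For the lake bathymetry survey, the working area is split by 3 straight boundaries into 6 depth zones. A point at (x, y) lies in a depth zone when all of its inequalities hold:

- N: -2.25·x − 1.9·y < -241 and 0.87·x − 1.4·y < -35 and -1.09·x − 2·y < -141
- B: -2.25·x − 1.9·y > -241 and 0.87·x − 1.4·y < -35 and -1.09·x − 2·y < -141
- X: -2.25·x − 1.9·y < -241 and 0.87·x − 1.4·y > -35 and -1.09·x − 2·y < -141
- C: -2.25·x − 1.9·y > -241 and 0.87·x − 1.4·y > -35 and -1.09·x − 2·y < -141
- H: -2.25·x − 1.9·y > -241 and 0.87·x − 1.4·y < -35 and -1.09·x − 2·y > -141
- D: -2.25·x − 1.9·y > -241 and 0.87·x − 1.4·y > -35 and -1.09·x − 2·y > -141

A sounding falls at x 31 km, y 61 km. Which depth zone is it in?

B

-2.25·31 − 1.9·61 = -185.650, which is > -241
0.87·31 − 1.4·61 = -58.430, which is < -35
-1.09·31 − 2·61 = -155.790, which is < -141
This sign pattern matches B.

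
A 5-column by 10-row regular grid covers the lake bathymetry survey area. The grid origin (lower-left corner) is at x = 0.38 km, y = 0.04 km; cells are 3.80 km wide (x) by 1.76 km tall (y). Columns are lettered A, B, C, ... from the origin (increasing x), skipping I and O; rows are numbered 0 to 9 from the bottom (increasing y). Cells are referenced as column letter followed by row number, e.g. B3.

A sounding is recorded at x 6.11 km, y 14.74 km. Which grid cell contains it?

B8

Column index: ⌊(6.11 − 0.38) / 3.80⌋ = ⌊1.508⌋ = 1 → column B
Row offset from origin: ⌊(14.74 − 0.04) / 1.76⌋ = ⌊8.352⌋ = 8 → row 8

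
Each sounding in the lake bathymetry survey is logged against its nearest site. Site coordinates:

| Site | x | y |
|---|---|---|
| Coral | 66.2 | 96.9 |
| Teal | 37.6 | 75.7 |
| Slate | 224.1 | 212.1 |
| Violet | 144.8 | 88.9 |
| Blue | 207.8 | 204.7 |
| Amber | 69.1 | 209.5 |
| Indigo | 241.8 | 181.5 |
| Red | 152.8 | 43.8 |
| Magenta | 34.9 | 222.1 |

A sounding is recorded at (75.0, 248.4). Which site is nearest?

Squared distances to each site:
Coral: 23029.690; Teal: 31224.050; Slate: 23548.500; Violet: 30312.290; Blue: 19545.530; Amber: 1548.020; Indigo: 32297.850; Red: 47914.000; Magenta: 2299.700.
Minimum at Amber.

Amber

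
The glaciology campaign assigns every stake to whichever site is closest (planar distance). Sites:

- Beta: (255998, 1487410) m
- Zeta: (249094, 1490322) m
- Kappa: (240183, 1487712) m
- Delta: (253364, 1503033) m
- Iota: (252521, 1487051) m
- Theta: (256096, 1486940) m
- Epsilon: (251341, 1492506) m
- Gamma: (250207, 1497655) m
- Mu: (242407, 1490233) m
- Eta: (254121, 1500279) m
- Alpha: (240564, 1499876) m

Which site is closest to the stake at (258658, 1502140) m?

Eta

Squared distances to each site:
Beta: 224048500.000; Zeta: 231135220.000; Kappa: 549492809.000; Delta: 28823885.000; Iota: 265340690.000; Theta: 237603844.000; Epsilon: 146352445.000; Gamma: 91534626.000; Mu: 405871650.000; Eta: 24047690.000; Alpha: 332518532.000.
Minimum at Eta.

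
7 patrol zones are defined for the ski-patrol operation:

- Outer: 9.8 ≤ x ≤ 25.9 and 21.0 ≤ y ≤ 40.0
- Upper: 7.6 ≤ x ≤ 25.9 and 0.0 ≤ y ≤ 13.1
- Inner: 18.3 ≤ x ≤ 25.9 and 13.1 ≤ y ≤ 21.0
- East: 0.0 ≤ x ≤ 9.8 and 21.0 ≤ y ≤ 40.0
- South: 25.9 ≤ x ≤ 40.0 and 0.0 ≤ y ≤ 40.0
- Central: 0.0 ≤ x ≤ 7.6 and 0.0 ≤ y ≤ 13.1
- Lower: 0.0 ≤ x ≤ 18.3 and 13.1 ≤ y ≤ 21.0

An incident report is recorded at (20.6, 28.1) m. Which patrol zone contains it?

The point has x = 20.6 and y = 28.1.
Only Outer satisfies 9.8 ≤ x ≤ 25.9 and 21.0 ≤ y ≤ 40.0.

Outer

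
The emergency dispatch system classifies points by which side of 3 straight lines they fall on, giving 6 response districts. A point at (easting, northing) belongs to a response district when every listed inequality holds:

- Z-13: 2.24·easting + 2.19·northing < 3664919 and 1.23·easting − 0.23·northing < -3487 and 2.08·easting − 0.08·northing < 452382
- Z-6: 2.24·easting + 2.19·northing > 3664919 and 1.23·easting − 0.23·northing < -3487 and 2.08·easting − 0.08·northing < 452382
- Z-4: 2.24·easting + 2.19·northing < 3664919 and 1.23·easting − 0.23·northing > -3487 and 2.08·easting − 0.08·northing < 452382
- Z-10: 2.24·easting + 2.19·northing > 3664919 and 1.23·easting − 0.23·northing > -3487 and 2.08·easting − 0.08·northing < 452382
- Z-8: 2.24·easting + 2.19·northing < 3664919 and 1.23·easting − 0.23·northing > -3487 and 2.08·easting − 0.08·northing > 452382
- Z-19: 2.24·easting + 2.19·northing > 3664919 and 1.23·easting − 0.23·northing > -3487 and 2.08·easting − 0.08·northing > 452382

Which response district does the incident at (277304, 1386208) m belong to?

Z-8

2.24·277304 + 2.19·1386208 = 3656956.480, which is < 3664919
1.23·277304 − 0.23·1386208 = 22256.080, which is > -3487
2.08·277304 − 0.08·1386208 = 465895.680, which is > 452382
This sign pattern matches Z-8.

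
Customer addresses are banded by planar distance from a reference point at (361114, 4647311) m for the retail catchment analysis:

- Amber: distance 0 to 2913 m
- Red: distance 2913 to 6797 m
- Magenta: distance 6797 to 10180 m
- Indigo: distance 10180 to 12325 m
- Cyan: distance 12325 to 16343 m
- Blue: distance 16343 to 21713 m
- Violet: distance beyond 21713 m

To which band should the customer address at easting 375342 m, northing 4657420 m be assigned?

Distance = √((375342−361114)² + (4657420−4647311)²) = √(202435984.000 + 102191881.000) = 17453.592 m.
16343 ≤ 17453.592 < 21713 → Blue.

Blue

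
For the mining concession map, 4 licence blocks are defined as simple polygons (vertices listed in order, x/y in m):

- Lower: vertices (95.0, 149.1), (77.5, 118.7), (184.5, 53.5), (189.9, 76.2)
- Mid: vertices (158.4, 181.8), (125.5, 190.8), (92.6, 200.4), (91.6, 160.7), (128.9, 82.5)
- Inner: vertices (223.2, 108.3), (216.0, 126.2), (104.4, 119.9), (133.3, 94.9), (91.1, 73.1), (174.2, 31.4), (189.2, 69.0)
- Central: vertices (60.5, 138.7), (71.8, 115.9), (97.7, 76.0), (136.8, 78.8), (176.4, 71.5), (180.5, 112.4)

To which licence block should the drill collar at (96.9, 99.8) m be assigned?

Central

Cast a ray rightward from (96.9, 99.8). For each polygon, the edges (by vertex number in listed order) whose endpoints lie on opposite sides of y = 99.8, where each meets that height, and whether that is right or left of the point:
Lower: 2–3 at x≈108.52 (right), 4–1 at x≈159.18 (right) → 2 crossings.
Mid: 4–5 at x≈120.65 (right), 5–1 at x≈134.04 (right) → 2 crossings.
Inner: 3–4 at x≈127.64 (right), 7–1 at x≈215.85 (right) → 2 crossings.
Central: 2–3 at x≈82.25 (left), 5–6 at x≈179.24 (right) → 1 crossing.
Only Central has an odd count, so the point is inside Central.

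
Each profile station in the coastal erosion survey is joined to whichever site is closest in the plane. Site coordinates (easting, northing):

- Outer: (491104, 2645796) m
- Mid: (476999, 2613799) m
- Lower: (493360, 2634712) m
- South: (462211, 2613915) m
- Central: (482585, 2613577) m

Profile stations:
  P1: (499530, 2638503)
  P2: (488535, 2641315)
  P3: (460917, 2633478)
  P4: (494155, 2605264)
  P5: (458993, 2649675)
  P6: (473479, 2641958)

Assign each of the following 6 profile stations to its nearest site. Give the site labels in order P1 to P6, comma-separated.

Lower, Outer, South, Central, Outer, Outer

P1 → Lower (d²=52440581.00)
P2 → Outer (d²=26679122.00)
P3 → South (d²=384385405.00)
P4 → Central (d²=202970869.00)
P5 → Outer (d²=1046162962.00)
P6 → Outer (d²=325370869.00)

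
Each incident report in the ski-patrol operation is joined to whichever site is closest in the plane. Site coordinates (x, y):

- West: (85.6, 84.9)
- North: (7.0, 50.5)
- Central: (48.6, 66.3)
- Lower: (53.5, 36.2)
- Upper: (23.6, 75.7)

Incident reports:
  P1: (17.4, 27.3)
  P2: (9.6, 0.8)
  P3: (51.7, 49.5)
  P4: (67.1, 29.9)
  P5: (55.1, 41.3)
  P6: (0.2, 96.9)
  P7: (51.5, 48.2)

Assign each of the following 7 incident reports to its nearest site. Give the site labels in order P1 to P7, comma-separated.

North, North, Lower, Lower, Lower, Upper, Lower

P1 → North (d²=646.40)
P2 → North (d²=2476.85)
P3 → Lower (d²=180.13)
P4 → Lower (d²=224.65)
P5 → Lower (d²=28.57)
P6 → Upper (d²=997.00)
P7 → Lower (d²=148.00)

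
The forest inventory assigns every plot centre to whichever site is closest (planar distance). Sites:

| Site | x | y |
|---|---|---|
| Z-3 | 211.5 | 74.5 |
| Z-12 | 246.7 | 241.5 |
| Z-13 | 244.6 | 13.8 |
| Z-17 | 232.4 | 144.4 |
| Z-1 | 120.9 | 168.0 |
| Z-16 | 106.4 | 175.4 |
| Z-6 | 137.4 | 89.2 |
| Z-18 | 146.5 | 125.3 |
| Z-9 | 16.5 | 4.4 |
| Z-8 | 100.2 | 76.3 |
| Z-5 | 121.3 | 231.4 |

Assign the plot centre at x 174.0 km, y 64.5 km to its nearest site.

Squared distances to each site:
Z-3: 1506.250; Z-12: 36614.290; Z-13: 7554.850; Z-17: 9794.570; Z-1: 13531.860; Z-16: 16868.570; Z-6: 1949.650; Z-18: 4452.890; Z-9: 28418.260; Z-8: 5585.680; Z-5: 30632.900.
Minimum at Z-3.

Z-3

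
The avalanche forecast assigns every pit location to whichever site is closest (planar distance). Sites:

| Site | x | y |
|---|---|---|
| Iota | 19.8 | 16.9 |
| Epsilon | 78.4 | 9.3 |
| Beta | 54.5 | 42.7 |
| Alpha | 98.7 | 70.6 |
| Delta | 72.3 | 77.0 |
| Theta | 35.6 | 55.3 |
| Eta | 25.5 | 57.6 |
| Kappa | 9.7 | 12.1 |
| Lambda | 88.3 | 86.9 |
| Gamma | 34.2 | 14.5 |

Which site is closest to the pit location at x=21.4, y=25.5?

Iota

Squared distances to each site:
Iota: 76.520; Epsilon: 3511.440; Beta: 1391.450; Alpha: 8009.300; Delta: 5243.060; Theta: 1089.680; Eta: 1047.220; Kappa: 316.450; Lambda: 8245.570; Gamma: 284.840.
Minimum at Iota.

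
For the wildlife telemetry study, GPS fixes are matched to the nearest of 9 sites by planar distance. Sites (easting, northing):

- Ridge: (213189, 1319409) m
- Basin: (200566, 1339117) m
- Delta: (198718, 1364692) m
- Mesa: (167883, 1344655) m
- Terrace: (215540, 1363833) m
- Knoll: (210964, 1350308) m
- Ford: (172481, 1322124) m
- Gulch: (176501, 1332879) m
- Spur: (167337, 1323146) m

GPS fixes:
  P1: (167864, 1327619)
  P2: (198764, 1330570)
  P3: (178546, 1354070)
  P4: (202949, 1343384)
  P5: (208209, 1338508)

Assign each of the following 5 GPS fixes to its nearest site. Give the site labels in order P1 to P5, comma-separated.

Spur, Basin, Mesa, Basin, Basin

P1 → Spur (d²=20285458.00)
P2 → Basin (d²=76298413.00)
P3 → Mesa (d²=202341794.00)
P4 → Basin (d²=23885978.00)
P5 → Basin (d²=58786330.00)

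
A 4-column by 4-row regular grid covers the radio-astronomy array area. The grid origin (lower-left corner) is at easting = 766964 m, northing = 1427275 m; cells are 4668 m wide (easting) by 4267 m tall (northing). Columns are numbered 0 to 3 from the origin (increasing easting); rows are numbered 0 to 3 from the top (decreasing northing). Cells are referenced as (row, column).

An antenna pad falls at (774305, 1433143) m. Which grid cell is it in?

(2, 1)

Column index: ⌊(774305 − 766964) / 4668⌋ = ⌊1.573⌋ = 1
Row offset from origin: ⌊(1433143 − 1427275) / 4267⌋ = ⌊1.375⌋ = 1 → row 2 (counted from top)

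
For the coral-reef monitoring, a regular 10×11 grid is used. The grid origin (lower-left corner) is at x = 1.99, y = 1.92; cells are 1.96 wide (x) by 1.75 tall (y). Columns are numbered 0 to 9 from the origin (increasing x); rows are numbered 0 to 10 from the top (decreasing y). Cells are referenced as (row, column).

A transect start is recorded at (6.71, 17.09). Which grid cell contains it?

Column index: ⌊(6.71 − 1.99) / 1.96⌋ = ⌊2.408⌋ = 2
Row offset from origin: ⌊(17.09 − 1.92) / 1.75⌋ = ⌊8.669⌋ = 8 → row 2 (counted from top)

(2, 2)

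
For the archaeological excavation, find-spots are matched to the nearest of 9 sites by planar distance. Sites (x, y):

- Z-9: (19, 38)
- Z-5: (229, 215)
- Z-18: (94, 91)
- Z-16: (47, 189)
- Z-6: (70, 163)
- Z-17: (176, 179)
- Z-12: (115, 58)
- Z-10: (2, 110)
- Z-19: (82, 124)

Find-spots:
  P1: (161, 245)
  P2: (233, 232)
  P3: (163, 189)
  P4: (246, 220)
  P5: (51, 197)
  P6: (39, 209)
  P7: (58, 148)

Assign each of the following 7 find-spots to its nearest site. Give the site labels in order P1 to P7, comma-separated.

Z-17, Z-5, Z-17, Z-5, Z-16, Z-16, Z-6

P1 → Z-17 (d²=4581.00)
P2 → Z-5 (d²=305.00)
P3 → Z-17 (d²=269.00)
P4 → Z-5 (d²=314.00)
P5 → Z-16 (d²=80.00)
P6 → Z-16 (d²=464.00)
P7 → Z-6 (d²=369.00)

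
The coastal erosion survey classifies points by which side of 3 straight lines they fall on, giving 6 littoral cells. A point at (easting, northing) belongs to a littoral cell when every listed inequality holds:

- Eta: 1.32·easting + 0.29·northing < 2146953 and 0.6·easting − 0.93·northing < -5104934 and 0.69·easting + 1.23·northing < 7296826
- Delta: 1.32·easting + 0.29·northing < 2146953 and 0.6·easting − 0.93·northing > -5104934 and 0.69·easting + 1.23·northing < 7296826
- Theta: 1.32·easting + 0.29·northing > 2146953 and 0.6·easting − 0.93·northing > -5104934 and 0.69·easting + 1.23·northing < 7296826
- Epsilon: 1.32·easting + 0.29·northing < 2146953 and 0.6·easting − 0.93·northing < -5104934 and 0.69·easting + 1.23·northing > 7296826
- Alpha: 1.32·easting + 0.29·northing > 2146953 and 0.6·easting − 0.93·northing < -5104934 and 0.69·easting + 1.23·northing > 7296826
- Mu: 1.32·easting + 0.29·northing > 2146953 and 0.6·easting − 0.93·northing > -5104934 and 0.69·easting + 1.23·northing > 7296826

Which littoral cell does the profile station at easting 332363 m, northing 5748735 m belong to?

1.32·332363 + 0.29·5748735 = 2105852.310, which is < 2146953
0.6·332363 − 0.93·5748735 = -5146905.750, which is < -5104934
0.69·332363 + 1.23·5748735 = 7300274.520, which is > 7296826
This sign pattern matches Epsilon.

Epsilon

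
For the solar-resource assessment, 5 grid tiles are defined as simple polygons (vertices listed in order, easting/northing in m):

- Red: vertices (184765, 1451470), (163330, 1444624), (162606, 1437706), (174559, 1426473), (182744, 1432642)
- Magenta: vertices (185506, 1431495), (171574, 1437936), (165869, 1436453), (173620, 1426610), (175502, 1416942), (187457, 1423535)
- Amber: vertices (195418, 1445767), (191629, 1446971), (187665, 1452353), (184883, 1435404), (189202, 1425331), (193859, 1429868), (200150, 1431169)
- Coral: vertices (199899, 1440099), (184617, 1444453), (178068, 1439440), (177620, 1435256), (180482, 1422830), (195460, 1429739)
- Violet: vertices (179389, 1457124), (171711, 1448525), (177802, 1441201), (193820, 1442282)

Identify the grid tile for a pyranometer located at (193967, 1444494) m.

Cast a ray rightward from (193967, 1444494). For each polygon, the edges (by vertex number in listed order) whose endpoints lie on opposite sides of northing = 1444494, where each meets that height, and whether that is right or left of the point:
Red: 2–3 at easting≈163316.4 (left), 5–1 at easting≈184016.2 (left) → 0 crossings.
Magenta: no edge straddles that height → 0 crossings.
Amber: 3–4 at easting≈186375.0 (left), 7–1 at easting≈195830.6 (right) → 1 crossing.
Coral: no edge straddles that height → 0 crossings.
Violet: 2–3 at easting≈175063.4 (left), 4–1 at easting≈191669.3 (left) → 0 crossings.
Only Amber has an odd count, so the point is inside Amber.

Amber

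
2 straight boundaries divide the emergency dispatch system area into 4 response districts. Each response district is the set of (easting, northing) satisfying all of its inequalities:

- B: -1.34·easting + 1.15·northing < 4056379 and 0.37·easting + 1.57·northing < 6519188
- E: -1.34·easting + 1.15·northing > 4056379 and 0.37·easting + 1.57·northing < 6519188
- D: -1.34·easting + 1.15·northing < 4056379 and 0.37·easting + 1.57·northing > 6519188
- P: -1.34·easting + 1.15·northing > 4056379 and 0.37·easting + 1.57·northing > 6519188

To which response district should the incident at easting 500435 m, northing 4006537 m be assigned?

B

-1.34·500435 + 1.15·4006537 = 3936934.650, which is < 4056379
0.37·500435 + 1.57·4006537 = 6475424.040, which is < 6519188
This sign pattern matches B.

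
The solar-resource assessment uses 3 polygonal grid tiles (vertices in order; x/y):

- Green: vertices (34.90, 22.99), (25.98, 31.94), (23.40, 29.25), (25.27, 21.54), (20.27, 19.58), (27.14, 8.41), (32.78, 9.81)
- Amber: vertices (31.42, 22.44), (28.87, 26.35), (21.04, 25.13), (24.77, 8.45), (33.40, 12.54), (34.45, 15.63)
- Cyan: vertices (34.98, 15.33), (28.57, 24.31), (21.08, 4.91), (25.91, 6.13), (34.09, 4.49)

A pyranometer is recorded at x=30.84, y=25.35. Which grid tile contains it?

Cast a ray rightward from (30.84, 25.35). For each polygon, the edges (by vertex number in listed order) whose endpoints lie on opposite sides of y = 25.35, where each meets that height, and whether that is right or left of the point:
Green: 1–2 at x≈32.548 (right), 3–4 at x≈24.346 (left) → 1 crossing.
Amber: 1–2 at x≈29.522 (left), 2–3 at x≈22.452 (left) → 0 crossings.
Cyan: no edge straddles that height → 0 crossings.
Only Green has an odd count, so the point is inside Green.

Green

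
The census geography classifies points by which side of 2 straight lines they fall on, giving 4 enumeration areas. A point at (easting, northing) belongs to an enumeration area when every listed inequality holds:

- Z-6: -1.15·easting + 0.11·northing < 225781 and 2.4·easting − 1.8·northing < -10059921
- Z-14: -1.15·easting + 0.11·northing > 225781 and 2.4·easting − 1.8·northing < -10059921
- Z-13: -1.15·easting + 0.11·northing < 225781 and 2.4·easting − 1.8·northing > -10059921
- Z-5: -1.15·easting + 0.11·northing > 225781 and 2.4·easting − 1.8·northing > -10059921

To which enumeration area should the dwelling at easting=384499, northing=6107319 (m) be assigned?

Z-14

-1.15·384499 + 0.11·6107319 = 229631.240, which is > 225781
2.4·384499 − 1.8·6107319 = -10070376.600, which is < -10059921
This sign pattern matches Z-14.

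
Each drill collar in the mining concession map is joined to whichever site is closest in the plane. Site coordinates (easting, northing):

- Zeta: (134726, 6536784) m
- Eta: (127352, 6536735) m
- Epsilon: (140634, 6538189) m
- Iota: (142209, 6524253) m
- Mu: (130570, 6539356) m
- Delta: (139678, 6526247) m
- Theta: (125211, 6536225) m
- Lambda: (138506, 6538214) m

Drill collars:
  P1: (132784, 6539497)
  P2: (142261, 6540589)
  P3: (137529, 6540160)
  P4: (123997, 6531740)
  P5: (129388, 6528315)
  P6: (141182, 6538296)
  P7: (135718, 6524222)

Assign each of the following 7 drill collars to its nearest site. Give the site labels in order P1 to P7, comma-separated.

Mu, Epsilon, Lambda, Theta, Eta, Epsilon, Delta

P1 → Mu (d²=4921677.00)
P2 → Epsilon (d²=8407129.00)
P3 → Lambda (d²=4741445.00)
P4 → Theta (d²=21589021.00)
P5 → Eta (d²=75041696.00)
P6 → Epsilon (d²=311753.00)
P7 → Delta (d²=19782225.00)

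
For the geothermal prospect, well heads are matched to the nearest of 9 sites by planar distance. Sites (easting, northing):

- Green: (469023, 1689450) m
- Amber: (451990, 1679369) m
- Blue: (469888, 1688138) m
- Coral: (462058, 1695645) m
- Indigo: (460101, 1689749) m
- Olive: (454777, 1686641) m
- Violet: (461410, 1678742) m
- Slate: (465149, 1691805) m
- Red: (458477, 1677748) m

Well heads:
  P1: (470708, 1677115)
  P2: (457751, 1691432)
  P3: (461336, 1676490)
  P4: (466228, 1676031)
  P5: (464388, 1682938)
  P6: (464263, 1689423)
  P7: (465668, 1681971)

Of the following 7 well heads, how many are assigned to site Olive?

P1 → Violet
P2 → Indigo
P3 → Violet
P4 → Violet
P5 → Violet
P6 → Slate
P7 → Violet
0 of the 7 go to Olive.

0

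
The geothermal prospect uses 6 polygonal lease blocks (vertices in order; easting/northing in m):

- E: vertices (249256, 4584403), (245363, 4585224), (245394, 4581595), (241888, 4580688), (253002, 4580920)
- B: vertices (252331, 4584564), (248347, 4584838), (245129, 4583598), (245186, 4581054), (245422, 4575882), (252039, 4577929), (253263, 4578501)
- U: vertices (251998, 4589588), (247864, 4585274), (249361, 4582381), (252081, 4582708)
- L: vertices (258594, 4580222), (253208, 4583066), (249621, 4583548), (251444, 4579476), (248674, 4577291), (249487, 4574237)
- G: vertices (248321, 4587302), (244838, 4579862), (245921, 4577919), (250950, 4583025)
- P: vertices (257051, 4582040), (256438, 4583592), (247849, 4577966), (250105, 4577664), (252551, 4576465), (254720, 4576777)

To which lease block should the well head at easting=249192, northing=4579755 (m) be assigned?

B

Cast a ray rightward from (249192, 4579755). For each polygon, the edges (by vertex number in listed order) whose endpoints lie on opposite sides of northing = 4579755, where each meets that height, and whether that is right or left of the point:
E: no edge straddles that height → 0 crossings.
B: 4–5 at easting≈245245.3 (left), 7–1 at easting≈253070.2 (right) → 1 crossing.
U: no edge straddles that height → 0 crossings.
L: 3–4 at easting≈251319.1 (right), 6–1 at easting≈257883.4 (right) → 2 crossings.
G: 2–3 at easting≈244897.6 (left), 3–4 at easting≈247729.3 (left) → 0 crossings.
P: 2–3 at easting≈250580.2 (right), 6–1 at easting≈256039.0 (right) → 2 crossings.
Only B has an odd count, so the point is inside B.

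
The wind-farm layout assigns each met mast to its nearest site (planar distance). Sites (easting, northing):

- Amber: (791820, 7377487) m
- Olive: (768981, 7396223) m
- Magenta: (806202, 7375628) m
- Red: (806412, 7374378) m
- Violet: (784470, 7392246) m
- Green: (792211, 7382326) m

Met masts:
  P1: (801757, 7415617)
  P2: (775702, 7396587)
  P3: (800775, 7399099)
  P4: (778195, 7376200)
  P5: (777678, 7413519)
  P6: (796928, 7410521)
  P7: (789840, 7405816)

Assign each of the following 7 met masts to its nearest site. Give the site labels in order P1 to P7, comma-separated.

P1 → Violet (d²=845044010.00)
P2 → Olive (d²=45304337.00)
P3 → Violet (d²=312816634.00)
P4 → Amber (d²=187296994.00)
P5 → Olive (d²=374789425.00)
P6 → Violet (d²=489177389.00)
P7 → Violet (d²=212981800.00)

Violet, Olive, Violet, Amber, Olive, Violet, Violet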